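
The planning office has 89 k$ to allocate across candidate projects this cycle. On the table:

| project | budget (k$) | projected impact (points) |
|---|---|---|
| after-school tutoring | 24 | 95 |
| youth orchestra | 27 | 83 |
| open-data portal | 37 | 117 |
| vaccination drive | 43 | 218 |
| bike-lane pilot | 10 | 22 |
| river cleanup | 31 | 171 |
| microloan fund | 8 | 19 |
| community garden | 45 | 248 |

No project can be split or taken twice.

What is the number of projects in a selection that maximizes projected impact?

2

The maximum projected impact within 89 k$ is 466.
For example vaccination drive + community garden achieves it, using 88 k$.
Every optimal selection uses 2 projects.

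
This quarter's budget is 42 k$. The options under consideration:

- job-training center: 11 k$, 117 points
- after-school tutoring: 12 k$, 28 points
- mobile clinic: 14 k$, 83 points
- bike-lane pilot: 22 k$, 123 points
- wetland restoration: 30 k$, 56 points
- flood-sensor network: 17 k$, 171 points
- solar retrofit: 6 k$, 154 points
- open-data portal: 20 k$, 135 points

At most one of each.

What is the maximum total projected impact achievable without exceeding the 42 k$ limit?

By projected impact per k$: solar retrofit 25.67, job-training center 10.64, flood-sensor network 10.06 lead.
The ratio ordering already packs tightly: job-training center + flood-sensor network + solar retrofit, 34 k$, 442.
That's the maximum — no swap from here does better than 442.

442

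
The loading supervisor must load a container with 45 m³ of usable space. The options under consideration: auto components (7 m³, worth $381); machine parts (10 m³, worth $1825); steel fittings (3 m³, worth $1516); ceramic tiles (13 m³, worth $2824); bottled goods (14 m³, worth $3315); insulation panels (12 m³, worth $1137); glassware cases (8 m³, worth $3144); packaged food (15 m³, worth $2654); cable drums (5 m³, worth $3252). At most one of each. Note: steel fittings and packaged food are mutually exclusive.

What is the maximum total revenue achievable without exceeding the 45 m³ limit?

14051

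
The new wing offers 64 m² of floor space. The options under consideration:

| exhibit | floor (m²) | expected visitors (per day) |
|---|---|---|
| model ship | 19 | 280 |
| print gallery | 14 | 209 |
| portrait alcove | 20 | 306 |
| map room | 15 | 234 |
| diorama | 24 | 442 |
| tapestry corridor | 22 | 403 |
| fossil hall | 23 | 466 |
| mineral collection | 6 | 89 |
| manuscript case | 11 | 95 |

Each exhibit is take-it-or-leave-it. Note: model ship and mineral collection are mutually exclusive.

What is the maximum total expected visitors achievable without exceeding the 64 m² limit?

1149

Taking the top-ratio exhibits first gives map room + diorama + fossil hall for 1142 (62 m²).
Dropping map room and diorama frees 39 m²; slotting in model ship + tapestry corridor (41 m²) lifts the total to 1149 at 64 m².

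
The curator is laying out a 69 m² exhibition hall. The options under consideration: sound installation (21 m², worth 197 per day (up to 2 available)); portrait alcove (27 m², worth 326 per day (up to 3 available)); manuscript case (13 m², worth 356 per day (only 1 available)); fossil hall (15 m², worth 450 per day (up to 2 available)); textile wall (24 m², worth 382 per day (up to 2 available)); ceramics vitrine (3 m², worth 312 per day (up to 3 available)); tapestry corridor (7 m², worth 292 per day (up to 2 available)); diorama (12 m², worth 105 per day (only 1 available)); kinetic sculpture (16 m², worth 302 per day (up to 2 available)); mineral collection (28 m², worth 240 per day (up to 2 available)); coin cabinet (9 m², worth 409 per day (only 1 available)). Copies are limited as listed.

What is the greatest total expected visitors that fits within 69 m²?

2893

By expected visitors per m²: ceramics vitrine 104.00, coin cabinet 45.44, tapestry corridor 41.71, fossil hall 30.00 lead.
A density-first pass picks 2×fossil hall + 3×ceramics vitrine + 2×tapestry corridor + coin cabinet — 2829 at 62 m².
Dropping tapestry corridor frees 7 m²; slotting in manuscript case (13 m²) lifts the total to 2893 at 68 m².
No other feasible combination exceeds 2893.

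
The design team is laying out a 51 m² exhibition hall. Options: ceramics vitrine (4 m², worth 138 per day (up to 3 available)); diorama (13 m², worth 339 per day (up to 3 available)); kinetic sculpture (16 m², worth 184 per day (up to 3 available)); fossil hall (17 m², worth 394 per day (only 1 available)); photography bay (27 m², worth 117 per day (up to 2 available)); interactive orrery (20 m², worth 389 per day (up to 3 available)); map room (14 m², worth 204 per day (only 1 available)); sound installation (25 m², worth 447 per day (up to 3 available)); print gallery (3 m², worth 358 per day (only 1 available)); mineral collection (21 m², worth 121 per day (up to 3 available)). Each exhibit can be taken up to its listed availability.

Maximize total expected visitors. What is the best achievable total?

1651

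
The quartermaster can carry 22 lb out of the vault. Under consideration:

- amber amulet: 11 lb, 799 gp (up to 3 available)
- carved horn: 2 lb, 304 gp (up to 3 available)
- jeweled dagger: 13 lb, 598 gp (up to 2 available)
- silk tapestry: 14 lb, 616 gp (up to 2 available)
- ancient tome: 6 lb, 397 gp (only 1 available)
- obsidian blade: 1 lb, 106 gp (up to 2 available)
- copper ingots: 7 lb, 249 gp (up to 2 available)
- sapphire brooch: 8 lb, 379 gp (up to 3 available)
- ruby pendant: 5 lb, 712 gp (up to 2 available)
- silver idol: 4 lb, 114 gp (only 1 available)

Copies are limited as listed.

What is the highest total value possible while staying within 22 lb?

A density-first pass picks 3×carved horn + 2×obsidian blade + 2×ruby pendant + silver idol — 2662 at 22 lb.
Dropping 2×obsidian blade and silver idol frees 6 lb; slotting in ancient tome (6 lb) lifts the total to 2733 at 22 lb.
Every other selection either busts 22 lb or exceeds an availability limit or fails to beat 2733.

2733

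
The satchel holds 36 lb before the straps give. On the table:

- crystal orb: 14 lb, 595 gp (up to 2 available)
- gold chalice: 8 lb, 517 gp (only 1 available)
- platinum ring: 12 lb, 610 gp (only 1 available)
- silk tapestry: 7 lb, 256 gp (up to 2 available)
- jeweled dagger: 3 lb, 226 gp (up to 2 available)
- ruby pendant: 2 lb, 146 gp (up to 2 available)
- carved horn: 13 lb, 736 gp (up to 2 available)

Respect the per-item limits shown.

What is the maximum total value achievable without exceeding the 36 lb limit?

2216

By value per lb: jeweled dagger 75.33, ruby pendant 73.00, gold chalice 64.62, carved horn 56.62 lead.
Filling by ratio: gold chalice + 2×jeweled dagger + 2×ruby pendant + carved horn for 1997, with 5 lb left unused.
Replace gold chalice with carved horn: the trade gains 219 net, giving 2216 at 36 lb.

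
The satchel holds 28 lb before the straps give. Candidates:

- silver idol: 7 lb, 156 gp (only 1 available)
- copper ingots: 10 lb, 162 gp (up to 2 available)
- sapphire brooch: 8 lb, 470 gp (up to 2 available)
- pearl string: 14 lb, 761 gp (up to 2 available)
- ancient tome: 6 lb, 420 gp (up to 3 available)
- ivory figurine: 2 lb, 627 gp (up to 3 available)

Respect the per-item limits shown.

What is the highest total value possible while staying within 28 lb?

3241

The ratio heuristic lands on 3×ancient tome + 3×ivory figurine (3141) but leaves 4 lb idle.
Replace 2×ancient tome with 2×sapphire brooch: the trade gains 100 net, giving 3241 at 28 lb.
That's the maximum — no swap from here does better than 3241.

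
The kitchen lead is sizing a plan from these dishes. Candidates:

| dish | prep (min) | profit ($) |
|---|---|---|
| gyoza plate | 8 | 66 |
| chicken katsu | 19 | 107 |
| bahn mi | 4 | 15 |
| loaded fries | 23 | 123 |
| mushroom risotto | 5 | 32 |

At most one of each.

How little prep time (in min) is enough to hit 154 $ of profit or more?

27

Need the lightest bundle worth ≥ 154.
gyoza plate + chicken katsu reaches 173 using 27 min.
Below 27 min the best achievable stays under 154.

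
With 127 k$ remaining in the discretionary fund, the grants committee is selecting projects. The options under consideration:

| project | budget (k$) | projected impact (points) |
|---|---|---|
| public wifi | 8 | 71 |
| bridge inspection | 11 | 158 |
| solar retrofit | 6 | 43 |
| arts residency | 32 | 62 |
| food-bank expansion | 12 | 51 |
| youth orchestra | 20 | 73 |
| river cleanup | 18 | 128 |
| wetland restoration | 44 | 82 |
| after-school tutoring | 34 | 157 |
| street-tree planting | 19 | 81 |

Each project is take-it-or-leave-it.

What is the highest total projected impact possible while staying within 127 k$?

Greedy by ratio would take public wifi + bridge inspection + solar retrofit + food-bank expansion + river cleanup + after-school tutoring + street-tree planting: 108 k$ used, total 689.
Replace solar retrofit with youth orchestra: the trade gains 30 net, giving 719 at 122 k$.
Nothing else within 127 k$ beats 719.

719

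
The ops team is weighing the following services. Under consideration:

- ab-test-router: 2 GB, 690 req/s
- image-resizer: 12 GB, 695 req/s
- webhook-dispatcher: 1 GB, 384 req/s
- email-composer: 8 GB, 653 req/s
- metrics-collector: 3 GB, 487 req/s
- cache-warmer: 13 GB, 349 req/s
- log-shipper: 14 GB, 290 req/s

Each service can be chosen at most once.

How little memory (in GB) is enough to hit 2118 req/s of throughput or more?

Look for the lowest-memory combination reaching 2118.
ab-test-router + webhook-dispatcher + email-composer + metrics-collector: 2214 throughput at 14 GB.
No combination under 14 GB hits 2118.

14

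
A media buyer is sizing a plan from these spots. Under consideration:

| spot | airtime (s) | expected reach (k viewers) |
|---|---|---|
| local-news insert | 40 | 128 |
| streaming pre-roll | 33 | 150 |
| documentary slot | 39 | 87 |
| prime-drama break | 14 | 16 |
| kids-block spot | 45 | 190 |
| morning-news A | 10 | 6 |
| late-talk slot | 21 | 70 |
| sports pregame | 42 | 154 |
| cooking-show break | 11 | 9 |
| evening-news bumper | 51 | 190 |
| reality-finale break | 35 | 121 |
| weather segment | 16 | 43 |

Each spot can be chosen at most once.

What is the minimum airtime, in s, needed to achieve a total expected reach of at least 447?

Need the lightest bundle worth ≥ 447.
Taking streaming pre-roll + kids-block spot + reality-finale break gives 461 (≥ 447) for 113 s.
Any bundle with less than 113 s falls short of 447.

113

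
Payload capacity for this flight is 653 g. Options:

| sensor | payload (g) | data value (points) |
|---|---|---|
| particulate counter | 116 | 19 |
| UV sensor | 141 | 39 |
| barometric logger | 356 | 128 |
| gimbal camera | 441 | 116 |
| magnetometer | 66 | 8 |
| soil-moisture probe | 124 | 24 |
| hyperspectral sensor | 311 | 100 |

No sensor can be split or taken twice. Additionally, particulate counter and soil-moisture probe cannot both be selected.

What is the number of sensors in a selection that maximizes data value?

Optimal total is 191.
For example UV sensor + barometric logger + soil-moisture probe achieves it, using 621 g.
Any selection reaching 191 contains exactly 3 sensors.

3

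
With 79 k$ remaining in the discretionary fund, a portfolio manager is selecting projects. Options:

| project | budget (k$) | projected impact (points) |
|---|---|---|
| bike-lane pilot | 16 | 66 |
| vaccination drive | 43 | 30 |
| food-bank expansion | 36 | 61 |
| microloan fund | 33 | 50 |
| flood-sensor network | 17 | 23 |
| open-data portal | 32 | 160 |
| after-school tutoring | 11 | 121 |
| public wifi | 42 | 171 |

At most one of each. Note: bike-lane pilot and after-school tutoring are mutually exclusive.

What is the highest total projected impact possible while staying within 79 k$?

342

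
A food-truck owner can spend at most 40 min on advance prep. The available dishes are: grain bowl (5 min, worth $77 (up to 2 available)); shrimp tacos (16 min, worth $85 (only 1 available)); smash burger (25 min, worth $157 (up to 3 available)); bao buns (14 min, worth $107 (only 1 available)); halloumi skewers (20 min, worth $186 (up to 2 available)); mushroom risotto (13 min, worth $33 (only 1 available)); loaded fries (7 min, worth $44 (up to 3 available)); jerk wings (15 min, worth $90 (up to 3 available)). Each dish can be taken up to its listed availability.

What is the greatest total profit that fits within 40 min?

384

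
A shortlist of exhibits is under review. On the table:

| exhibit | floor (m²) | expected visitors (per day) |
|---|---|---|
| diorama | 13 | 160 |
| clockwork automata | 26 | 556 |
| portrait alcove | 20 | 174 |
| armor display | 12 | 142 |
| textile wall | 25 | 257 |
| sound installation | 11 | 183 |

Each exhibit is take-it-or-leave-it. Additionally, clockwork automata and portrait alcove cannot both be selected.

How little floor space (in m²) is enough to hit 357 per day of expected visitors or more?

26

Look for the lowest-floor combination reaching 357.
Taking clockwork automata gives 556 (≥ 357) for 26 m².
No combination under 26 m² hits 357.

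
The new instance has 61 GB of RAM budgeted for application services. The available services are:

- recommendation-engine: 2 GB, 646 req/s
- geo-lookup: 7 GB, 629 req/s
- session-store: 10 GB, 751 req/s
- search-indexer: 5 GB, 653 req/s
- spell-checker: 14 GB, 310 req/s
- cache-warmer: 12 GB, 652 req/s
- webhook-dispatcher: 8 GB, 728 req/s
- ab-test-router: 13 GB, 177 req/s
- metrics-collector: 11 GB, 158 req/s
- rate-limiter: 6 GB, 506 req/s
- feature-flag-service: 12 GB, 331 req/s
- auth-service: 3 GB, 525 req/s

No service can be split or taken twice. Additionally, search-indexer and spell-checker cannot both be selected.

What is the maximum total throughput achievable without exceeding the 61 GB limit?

The ratio ordering already packs tightly: recommendation-engine + geo-lookup + session-store + search-indexer + cache-warmer + webhook-dispatcher + rate-limiter + auth-service, 53 GB, 5090.

5090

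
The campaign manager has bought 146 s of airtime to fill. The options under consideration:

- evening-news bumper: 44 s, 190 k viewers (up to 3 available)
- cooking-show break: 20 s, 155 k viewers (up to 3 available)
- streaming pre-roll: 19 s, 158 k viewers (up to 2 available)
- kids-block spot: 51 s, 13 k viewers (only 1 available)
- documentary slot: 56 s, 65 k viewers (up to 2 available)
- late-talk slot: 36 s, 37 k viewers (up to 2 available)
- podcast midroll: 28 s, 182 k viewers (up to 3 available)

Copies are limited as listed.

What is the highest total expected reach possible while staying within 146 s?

1017

Greedy by ratio would take 3×cooking-show break + 2×streaming pre-roll + podcast midroll: 126 s used, total 963.
Replace 2×cooking-show break with 2×podcast midroll: the trade gains 54 net, giving 1017 at 142 s.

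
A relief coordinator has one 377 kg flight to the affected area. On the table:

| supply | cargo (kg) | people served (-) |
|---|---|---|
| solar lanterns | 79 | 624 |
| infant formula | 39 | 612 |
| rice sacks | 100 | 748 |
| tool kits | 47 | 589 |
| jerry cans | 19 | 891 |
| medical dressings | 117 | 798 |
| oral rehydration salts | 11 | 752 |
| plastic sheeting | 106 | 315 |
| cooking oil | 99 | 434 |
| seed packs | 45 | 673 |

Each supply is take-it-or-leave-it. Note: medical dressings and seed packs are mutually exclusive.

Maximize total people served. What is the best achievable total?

Solar lanterns + infant formula + rice sacks + tool kits + jerry cans + oral rehydration salts + seed packs uses 340 of the 377 kg and totals 4889.
The closest alternative, infant formula + rice sacks + tool kits + jerry cans + oral rehydration salts + cooking oil + seed packs, reaches only 4699.

4889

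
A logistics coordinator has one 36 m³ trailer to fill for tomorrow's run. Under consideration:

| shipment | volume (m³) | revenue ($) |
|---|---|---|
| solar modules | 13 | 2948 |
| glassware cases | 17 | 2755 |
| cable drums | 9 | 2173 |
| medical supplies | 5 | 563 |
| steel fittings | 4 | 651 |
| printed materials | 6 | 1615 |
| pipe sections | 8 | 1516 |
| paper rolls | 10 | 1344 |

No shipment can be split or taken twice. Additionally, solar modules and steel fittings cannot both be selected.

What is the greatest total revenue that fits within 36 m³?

Ranking by ratio (revenue/m³): printed materials 269.17, cable drums 241.44, solar modules 226.77, pipe sections 189.50.
Solar modules + cable drums + printed materials + pipe sections uses 36 of the 36 m³ and totals 8252.

8252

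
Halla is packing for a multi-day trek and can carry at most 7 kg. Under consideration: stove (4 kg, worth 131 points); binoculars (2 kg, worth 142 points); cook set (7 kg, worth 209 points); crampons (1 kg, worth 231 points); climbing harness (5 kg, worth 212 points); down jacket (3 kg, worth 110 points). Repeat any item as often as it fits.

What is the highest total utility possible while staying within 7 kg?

1617

Best packing: 7×crampons — 7 kg, 1617 total.
That's the maximum — no swap from here does better than 1617.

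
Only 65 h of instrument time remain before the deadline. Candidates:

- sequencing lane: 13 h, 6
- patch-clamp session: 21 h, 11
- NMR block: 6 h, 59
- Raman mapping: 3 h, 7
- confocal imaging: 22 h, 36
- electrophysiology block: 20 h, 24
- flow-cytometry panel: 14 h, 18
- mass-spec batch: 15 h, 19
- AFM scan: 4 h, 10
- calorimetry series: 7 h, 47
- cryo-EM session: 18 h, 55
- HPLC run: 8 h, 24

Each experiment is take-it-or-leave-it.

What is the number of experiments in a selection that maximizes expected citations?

6

The maximum expected citations within 65 h is 231.
One optimal bundle: NMR block + confocal imaging + AFM scan + calorimetry series + cryo-EM session + HPLC run (65 h).
Every optimal selection uses 6 experiments.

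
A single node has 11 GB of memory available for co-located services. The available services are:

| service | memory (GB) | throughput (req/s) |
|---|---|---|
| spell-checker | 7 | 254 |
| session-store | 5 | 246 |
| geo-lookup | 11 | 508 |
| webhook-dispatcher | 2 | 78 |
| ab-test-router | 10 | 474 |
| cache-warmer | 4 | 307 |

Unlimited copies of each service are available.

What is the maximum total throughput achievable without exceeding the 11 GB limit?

Ranking by ratio (throughput/GB): cache-warmer 76.75, session-store 49.20, ab-test-router 47.40.
Taking webhook-dispatcher + 2×cache-warmer: 10 GB used, 692 in throughput.

692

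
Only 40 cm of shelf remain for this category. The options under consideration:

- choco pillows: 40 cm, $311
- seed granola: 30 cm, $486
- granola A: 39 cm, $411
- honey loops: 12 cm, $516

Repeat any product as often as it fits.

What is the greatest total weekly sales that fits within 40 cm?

Best packing: 3×honey loops — 36 cm, 1548 total.
That's the maximum — no swap from here does better than 1548.

1548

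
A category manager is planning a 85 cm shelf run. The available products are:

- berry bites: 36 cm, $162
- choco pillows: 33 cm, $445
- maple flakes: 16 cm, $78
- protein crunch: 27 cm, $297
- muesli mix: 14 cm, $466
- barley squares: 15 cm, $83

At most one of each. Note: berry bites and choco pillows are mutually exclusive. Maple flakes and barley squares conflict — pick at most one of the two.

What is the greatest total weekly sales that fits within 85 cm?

1208

Best packing: choco pillows + protein crunch + muesli mix — 74 cm, 1208 total.
An exhaustive check of the 64 subsets confirms 1208.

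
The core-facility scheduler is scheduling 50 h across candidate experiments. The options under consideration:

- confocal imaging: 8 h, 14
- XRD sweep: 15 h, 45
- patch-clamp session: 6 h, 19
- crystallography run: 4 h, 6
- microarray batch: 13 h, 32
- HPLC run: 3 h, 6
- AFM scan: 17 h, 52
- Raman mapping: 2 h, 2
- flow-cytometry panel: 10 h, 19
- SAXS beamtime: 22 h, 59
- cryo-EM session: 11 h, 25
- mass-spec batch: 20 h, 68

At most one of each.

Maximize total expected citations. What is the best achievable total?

152

Greedy by ratio would take patch-clamp session + crystallography run + HPLC run + AFM scan + mass-spec batch: 50 h used, total 151.
Dropping patch-clamp session and crystallography run and HPLC run frees 13 h; slotting in microarray batch (13 h) lifts the total to 152 at 50 h.
Runner-up patch-clamp session + crystallography run + HPLC run + AFM scan + mass-spec batch tops out at 151.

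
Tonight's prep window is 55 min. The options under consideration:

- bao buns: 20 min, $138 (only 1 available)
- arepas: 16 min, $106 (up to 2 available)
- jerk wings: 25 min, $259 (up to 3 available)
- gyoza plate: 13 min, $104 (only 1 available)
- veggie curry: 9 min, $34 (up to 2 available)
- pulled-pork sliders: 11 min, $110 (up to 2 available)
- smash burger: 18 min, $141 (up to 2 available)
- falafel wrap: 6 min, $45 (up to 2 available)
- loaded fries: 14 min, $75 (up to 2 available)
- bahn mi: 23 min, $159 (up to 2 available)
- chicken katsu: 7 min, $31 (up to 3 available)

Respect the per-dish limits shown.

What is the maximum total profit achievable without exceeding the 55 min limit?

524

A density-first pass picks 2×jerk wings — 518 at 50 min.
Replace jerk wings with 2×pulled-pork sliders + falafel wrap: the trade gains 6 net, giving 524 at 53 min.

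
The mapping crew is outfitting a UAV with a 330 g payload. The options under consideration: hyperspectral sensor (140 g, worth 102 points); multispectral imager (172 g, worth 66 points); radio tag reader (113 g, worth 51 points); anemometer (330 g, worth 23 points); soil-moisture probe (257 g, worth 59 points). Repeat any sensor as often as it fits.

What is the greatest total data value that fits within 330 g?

Taking 2×hyperspectral sensor: 280 g used, 204 in data value.

204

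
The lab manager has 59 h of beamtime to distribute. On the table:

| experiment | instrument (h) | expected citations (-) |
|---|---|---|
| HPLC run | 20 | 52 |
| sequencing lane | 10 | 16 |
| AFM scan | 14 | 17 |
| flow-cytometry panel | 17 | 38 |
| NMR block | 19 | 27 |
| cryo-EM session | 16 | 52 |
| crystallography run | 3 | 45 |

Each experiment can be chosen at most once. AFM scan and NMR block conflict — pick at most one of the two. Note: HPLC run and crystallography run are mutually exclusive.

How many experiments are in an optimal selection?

Optimal total is 162.
flow-cytometry panel + NMR block + cryo-EM session + crystallography run hits 162 at 55 h.
Any selection reaching 162 contains exactly 4 experiments.

4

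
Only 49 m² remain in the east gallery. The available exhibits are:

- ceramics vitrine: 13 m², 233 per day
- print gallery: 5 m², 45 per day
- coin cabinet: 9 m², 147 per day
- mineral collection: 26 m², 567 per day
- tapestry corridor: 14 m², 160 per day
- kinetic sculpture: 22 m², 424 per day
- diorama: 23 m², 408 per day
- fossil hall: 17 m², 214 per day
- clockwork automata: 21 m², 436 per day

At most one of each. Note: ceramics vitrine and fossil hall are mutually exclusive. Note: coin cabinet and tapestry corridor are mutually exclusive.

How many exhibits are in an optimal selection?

2

Optimal total is 1003.
mineral collection + clockwork automata hits 1003 at 47 m².
Any selection reaching 1003 contains exactly 2 exhibits.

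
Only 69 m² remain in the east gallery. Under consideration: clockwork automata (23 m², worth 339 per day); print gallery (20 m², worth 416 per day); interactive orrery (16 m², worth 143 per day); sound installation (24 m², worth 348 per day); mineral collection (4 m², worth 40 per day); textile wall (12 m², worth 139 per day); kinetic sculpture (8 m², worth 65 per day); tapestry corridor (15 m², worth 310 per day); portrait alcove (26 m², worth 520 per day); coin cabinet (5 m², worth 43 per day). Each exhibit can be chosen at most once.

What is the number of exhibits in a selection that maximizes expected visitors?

4

The maximum expected visitors within 69 m² is 1311.
print gallery + kinetic sculpture + tapestry corridor + portrait alcove hits 1311 at 69 m².
Any selection reaching 1311 contains exactly 4 exhibits.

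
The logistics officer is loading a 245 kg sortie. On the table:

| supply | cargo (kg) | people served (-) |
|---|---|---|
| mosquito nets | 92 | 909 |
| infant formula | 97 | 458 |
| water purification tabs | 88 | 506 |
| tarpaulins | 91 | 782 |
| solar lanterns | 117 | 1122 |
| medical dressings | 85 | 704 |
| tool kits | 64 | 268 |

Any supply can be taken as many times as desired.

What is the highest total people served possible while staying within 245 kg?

2244

A density-first pass picks 2×mosquito nets — 1818 at 184 kg.
Dropping 2×mosquito nets frees 184 kg; slotting in 2×solar lanterns (234 kg) lifts the total to 2244 at 234 kg.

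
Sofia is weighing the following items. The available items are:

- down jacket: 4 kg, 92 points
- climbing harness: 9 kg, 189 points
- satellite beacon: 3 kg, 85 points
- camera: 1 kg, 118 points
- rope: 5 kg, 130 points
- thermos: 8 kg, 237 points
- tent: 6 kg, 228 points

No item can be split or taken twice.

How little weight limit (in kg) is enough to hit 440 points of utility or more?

12

Minimise kg subject to total utility ≥ 440.
satellite beacon + camera + thermos reaches 440 using 12 kg.
Any bundle with less than 12 kg falls short of 440.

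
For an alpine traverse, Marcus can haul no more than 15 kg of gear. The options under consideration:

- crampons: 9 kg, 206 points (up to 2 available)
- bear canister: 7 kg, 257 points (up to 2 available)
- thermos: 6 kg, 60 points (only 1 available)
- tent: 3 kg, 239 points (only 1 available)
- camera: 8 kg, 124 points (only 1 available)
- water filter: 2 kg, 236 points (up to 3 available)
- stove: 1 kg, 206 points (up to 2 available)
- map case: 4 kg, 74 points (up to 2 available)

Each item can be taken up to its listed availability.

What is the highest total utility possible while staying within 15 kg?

Density check — stove 206.00, water filter 118.00, tent 79.67, bear canister 36.71 are the best per kg.
Best packing: tent + 3×water filter + 2×stove + map case — 15 kg, 1433 total.

1433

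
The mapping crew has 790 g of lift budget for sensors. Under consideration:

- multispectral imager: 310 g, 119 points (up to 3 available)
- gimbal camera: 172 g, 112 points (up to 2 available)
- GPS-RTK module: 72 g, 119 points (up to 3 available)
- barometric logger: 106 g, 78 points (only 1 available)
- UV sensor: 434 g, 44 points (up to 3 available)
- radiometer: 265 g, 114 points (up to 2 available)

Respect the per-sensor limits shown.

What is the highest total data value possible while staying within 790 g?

Taking the top-ratio sensors first gives 2×gimbal camera + 3×GPS-RTK module + barometric logger for 659 (666 g).
Dropping gimbal camera frees 172 g; slotting in radiometer (265 g) lifts the total to 661 at 759 g.
The spare 31 g is too small for any remaining sensor, and no exchange beats 661.

661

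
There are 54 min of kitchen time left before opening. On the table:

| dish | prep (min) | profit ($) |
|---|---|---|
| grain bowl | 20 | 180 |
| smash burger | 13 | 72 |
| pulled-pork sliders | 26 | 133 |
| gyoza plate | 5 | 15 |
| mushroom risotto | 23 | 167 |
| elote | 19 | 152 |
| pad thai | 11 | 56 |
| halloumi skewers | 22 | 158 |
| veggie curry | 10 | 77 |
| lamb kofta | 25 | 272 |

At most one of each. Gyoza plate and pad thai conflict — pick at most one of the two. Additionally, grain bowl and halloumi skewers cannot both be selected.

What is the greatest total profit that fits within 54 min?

The ratio heuristic lands on grain bowl + gyoza plate + lamb kofta (467) but leaves 4 min idle.
The 25 min tied up in grain bowl and gyoza plate is better spent on elote + veggie curry — total rises to 501 (54 min).
Every other selection either busts 54 min or breaks a pairing rule or fails to beat 501.

501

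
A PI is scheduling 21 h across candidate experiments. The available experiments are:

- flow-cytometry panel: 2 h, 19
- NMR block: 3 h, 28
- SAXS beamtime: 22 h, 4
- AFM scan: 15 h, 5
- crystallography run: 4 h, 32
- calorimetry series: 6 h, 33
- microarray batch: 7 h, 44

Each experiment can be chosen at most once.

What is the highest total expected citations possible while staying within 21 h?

137

The ratio heuristic lands on flow-cytometry panel + NMR block + crystallography run + microarray batch (123) but leaves 5 h idle.
The 2 h tied up in flow-cytometry panel is better spent on calorimetry series — total rises to 137 (20 h).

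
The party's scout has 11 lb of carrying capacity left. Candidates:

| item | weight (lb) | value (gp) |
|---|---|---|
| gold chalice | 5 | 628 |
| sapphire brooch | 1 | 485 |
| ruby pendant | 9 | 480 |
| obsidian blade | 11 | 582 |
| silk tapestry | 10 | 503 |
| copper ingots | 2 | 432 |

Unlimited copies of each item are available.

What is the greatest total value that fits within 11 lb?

11×sapphire brooch uses 11 of the 11 lb and totals 5335.

5335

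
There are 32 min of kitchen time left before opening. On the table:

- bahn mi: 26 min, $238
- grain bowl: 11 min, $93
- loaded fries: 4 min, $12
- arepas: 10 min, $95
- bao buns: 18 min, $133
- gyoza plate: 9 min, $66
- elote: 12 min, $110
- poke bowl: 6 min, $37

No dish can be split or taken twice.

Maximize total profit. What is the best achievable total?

Filling by ratio: arepas + gyoza plate + elote for 271, with 1 min left unused.
Reworking the packing: bahn mi + poke bowl uses 32 min and improves the total to 275.

275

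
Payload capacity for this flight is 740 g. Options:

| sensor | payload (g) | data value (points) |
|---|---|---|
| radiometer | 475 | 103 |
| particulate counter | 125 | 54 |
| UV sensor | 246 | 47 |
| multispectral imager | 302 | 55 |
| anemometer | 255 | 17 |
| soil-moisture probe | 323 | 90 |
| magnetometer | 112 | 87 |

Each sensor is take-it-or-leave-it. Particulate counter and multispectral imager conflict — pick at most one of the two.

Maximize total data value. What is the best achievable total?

By data value per g: magnetometer 0.78, particulate counter 0.43, soil-moisture probe 0.28, radiometer 0.22 lead.
Greedy by ratio would take particulate counter + soil-moisture probe + magnetometer: 560 g used, total 231.
The 323 g tied up in soil-moisture probe is better spent on radiometer — total rises to 244 (712 g).

244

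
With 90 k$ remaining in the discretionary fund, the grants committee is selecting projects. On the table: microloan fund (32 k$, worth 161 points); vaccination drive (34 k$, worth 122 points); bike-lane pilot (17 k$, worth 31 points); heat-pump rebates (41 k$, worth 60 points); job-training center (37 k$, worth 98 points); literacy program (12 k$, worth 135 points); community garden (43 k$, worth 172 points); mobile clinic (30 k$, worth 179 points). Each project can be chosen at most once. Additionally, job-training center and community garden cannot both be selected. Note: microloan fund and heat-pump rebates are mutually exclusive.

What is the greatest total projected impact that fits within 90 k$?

486

Filling by ratio: microloan fund + literacy program + mobile clinic for 475, with 16 k$ left unused.
Replace microloan fund with community garden: the trade gains 11 net, giving 486 at 85 k$.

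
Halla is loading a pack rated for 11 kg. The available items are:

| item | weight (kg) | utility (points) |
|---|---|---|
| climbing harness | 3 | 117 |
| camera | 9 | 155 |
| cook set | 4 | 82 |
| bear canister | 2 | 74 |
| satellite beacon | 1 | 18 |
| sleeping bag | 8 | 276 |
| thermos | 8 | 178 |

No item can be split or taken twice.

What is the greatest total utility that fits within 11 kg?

Filling by ratio: climbing harness + cook set + bear canister + satellite beacon for 291, with 1 kg left unused.
Dropping cook set and bear canister and satellite beacon frees 7 kg; slotting in sleeping bag (8 kg) lifts the total to 393 at 11 kg.

393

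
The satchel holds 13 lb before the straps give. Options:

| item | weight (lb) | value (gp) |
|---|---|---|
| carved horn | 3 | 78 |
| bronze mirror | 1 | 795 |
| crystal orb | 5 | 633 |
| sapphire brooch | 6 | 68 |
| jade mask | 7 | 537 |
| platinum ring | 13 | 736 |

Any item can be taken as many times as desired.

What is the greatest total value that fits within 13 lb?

The ratio ordering already packs tightly: 13×bronze mirror, 13 lb, 10335.

10335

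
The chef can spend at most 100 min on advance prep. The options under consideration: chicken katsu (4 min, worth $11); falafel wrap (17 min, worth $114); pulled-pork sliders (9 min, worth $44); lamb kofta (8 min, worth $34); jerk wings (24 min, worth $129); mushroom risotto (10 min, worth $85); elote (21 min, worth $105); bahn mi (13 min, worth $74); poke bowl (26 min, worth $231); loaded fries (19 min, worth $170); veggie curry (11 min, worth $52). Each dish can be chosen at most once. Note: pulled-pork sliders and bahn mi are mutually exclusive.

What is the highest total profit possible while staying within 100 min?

740

Chicken katsu + falafel wrap + jerk wings + mushroom risotto + poke bowl + loaded fries uses 100 of the 100 min and totals 740.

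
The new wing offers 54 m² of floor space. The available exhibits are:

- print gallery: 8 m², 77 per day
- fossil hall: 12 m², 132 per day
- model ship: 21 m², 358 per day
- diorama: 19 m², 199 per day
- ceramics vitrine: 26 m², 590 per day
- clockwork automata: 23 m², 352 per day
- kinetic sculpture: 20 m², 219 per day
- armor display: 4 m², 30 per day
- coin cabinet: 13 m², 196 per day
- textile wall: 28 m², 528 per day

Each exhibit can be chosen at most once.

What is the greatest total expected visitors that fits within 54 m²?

1118

Ceramics vitrine + textile wall uses 54 of the 54 m² and totals 1118.
Next best is model ship + ceramics vitrine + armor display at 978 (51 m²) — short by 140.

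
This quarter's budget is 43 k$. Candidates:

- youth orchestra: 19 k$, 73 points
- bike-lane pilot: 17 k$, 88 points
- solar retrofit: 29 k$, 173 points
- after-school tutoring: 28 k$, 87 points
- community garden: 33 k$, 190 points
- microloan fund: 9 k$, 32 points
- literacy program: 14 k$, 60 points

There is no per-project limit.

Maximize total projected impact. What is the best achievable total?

Best packing: solar retrofit + literacy program — 43 k$, 233 total.
No other feasible combination exceeds 233.

233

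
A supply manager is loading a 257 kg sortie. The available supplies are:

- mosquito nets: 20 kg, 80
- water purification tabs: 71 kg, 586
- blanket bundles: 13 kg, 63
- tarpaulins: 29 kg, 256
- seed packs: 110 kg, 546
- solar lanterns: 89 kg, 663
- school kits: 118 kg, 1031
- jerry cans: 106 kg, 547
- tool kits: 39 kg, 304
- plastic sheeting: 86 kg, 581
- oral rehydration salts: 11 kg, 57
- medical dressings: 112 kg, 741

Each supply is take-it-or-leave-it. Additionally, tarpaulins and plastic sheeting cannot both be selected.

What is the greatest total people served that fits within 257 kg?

2177

Water purification tabs + tarpaulins + school kits + tool kits uses 257 of the 257 kg and totals 2177.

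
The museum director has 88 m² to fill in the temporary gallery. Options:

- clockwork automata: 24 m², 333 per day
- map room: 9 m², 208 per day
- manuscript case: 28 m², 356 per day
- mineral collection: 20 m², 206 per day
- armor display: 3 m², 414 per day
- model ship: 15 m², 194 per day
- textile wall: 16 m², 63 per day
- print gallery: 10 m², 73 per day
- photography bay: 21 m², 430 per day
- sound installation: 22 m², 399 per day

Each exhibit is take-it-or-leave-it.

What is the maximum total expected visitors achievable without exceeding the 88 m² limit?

1807

Taking the top-ratio exhibits first gives clockwork automata + map room + armor display + photography bay + sound installation for 1784 (79 m²).
The 24 m² tied up in clockwork automata is better spent on manuscript case — total rises to 1807 (83 m²).
Every other selection either busts 88 m² or fails to beat 1807.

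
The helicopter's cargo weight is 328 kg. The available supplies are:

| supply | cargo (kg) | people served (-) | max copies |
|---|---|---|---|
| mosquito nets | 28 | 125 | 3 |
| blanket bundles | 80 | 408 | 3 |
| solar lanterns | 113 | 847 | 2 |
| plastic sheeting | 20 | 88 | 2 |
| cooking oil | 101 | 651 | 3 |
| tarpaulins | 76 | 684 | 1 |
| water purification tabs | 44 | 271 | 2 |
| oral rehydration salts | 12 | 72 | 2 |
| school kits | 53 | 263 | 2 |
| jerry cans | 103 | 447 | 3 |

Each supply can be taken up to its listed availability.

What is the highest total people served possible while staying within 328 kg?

2522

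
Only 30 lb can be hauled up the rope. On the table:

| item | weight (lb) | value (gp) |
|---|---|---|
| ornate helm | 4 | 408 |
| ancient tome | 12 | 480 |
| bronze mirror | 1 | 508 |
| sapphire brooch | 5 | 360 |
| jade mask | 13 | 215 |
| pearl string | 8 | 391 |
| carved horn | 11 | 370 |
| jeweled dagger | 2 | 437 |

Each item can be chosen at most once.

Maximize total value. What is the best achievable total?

The ratio heuristic lands on ornate helm + bronze mirror + sapphire brooch + pearl string + jeweled dagger (2104) but leaves 10 lb idle.
The 5 lb tied up in sapphire brooch is better spent on ancient tome — total rises to 2224 (27 lb).
No other feasible combination exceeds 2224.

2224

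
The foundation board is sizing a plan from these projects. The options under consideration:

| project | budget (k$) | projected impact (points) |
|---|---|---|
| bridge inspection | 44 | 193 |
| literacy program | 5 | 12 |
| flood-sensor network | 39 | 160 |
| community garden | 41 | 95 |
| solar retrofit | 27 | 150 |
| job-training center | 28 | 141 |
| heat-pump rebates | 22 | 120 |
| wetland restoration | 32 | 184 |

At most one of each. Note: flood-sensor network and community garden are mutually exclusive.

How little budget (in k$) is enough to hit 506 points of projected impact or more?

Need the lightest bundle worth ≥ 506.
Taking bridge inspection + solar retrofit + wetland restoration gives 527 (≥ 506) for 103 k$.
Below 103 k$ the best achievable stays under 506.

103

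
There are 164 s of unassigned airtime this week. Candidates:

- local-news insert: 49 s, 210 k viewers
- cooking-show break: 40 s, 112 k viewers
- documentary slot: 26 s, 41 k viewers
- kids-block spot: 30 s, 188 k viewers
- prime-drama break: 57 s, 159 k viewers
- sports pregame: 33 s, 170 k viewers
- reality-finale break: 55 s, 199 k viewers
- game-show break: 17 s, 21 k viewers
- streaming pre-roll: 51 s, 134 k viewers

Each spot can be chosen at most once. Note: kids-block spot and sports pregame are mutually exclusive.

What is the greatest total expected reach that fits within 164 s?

Taking local-news insert + documentary slot + kids-block spot + reality-finale break: 160 s used, 638 in expected reach.
Next best is local-news insert + documentary slot + sports pregame + reality-finale break at 620 (163 s) — short by 18.

638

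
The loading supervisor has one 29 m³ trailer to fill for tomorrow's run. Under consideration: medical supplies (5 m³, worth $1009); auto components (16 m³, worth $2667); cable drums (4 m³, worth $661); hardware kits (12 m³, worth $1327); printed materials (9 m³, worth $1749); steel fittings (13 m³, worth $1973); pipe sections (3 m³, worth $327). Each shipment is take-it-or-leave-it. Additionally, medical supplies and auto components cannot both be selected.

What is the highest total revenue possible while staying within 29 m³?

5077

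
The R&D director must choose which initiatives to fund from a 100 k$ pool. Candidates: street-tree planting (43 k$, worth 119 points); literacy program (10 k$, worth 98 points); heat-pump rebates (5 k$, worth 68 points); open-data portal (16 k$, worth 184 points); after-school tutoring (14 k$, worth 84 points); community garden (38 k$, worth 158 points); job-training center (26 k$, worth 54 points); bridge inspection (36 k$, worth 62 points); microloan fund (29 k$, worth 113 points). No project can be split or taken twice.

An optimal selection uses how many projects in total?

5

The maximum projected impact within 100 k$ is 621.
For example literacy program + heat-pump rebates + open-data portal + community garden + microloan fund achieves it, using 98 k$.
Any selection reaching 621 contains exactly 5 projects.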